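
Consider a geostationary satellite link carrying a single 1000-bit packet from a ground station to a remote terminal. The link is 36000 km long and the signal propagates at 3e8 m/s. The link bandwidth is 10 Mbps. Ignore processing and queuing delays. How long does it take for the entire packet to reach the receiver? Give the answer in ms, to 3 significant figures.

120 ms

Transmission delay = L/R = 1000 / 10000000 = 0.1 ms.
Propagation delay = d/s = 36000000 m / 300000000 m/s = 120 ms.
Total = 120 ms.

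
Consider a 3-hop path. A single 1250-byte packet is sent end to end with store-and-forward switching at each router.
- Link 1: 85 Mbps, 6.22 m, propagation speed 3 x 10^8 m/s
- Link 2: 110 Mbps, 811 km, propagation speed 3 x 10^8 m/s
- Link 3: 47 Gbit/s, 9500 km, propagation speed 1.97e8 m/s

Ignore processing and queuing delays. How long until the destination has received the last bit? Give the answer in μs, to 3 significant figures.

L = 1250 × 8 = 10000 bits.
Transmission delays (L/R per hop): 117.647, 90.9091, 0.212766 μs; sum = 208.769 μs.
Propagation delays (d/s per hop): 0.0207333, 2703.33, 48223.4 μs; sum = 50926.7 μs.
End-to-end = 51100 μs.

51100 μs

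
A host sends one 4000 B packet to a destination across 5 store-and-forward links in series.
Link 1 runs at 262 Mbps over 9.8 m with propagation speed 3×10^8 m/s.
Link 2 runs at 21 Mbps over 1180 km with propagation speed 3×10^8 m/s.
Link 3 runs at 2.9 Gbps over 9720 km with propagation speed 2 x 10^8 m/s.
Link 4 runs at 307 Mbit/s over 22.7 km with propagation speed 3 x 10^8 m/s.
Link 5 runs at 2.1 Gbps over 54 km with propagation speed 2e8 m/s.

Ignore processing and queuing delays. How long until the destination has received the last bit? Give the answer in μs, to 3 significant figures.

54700 μs

L = 4000 × 8 = 32000 bits.
Transmission delays (L/R per hop): 122.137, 1523.81, 11.0345, 104.235, 15.2381 μs; sum = 1776.45 μs.
Propagation delays (d/s per hop): 0.0326667, 3933.33, 48600, 75.6667, 270 μs; sum = 52879 μs.
End-to-end = 54700 μs.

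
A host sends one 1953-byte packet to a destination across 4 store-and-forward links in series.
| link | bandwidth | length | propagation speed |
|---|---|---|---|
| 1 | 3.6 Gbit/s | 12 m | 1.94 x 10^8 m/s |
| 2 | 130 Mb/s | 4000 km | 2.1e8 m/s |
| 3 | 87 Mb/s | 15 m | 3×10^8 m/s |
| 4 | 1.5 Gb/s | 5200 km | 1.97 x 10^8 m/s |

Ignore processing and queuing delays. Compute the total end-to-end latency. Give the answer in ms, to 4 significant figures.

L = 1953 × 8 = 15624 bits.
Transmission delays (L/R per hop): 0.00434, 0.120185, 0.179586, 0.010416 ms; sum = 0.314527 ms.
Propagation delays (d/s per hop): 6.18557e-05, 19.0476, 5e-05, 26.3959 ms; sum = 45.4437 ms.
End-to-end = 45.76 ms.

45.76 ms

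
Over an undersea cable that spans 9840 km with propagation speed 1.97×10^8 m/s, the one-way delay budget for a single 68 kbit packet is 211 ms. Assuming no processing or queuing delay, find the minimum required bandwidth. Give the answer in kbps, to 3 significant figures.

422 kbps

Propagation delay = 9840000 / 197000000 = 49.9492 ms.
Transmission budget = 211 − 49.9492 = 161.051 ms.
R ≥ L / t_tx = 68000 bits / 0.161051 s = 422 kbps.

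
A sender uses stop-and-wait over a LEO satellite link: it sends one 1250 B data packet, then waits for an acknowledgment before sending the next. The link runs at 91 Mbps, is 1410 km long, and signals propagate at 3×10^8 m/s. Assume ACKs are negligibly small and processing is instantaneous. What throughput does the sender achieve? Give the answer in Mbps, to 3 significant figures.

1.05 Mbps

t_tx = L/R = 10000/91000000 = 0.00010989 s.
t_prop = 1410000/300000000 = 0.0047 s; RTT = 0.0094 s.
Cycle = t_tx + RTT = 0.00950989 s.
Throughput = L / cycle = 10000 / 0.00950989 = 1.05 Mbps.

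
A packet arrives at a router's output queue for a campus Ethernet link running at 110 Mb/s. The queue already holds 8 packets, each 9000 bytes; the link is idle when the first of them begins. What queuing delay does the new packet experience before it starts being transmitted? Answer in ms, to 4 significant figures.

Each queued packet: L/R = 72000/110000000 = 0.654545 ms.
8 queued → 5.23636 ms.
Queuing delay = 5.236 ms.

5.236 ms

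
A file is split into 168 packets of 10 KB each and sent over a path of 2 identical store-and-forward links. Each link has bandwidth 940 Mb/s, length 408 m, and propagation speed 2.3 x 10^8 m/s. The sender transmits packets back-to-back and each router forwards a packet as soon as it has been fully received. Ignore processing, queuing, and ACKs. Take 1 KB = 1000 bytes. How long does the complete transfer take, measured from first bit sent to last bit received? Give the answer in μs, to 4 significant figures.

Per-hop transmission t_tx = L/R = 80000/940000000 = 85.1064 μs.
Per-hop propagation t_prop = 408/2.3e+08 = 1.77391 μs.
Pipeline fill: first packet needs 2·t_tx to clear all hops; remaining 167 packets each add one t_tx.
Total = (2+168-1)·t_tx + 2·t_prop = 169·85.1064 + 2·1.77391 = 14390 μs.

14390 μs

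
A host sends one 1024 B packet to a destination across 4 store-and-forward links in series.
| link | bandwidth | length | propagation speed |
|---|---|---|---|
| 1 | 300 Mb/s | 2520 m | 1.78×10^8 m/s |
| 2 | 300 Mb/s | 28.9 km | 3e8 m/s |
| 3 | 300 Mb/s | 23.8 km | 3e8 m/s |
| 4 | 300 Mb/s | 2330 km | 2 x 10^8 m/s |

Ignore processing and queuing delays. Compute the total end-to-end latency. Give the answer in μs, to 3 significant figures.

11900 μs

L = 1024 × 8 = 8192 bits.
Transmission delay per hop = L/R = 8192/300000000 = 27.3067 μs; 4 hops → 109.227 μs.
Propagation delays (d/s per hop): 14.1573, 96.3333, 79.3333, 11650 μs; sum = 11839.8 μs.
End-to-end = 11900 μs.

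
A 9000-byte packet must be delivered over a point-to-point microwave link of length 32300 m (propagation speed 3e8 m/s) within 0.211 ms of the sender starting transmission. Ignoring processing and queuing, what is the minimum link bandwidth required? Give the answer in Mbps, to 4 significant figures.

696.8 Mbps

L = 72000 bits.
Propagation delay = 32300 / 300000000 = 0.107667 ms.
Transmission budget = 0.211 − 0.107667 = 0.103333 ms.
R ≥ L / t_tx = 72000 bits / 0.000103333 s = 696.8 Mbps.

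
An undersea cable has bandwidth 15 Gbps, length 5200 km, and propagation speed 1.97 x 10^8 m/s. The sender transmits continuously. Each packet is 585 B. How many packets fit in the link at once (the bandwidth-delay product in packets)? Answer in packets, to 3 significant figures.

Propagation delay = 5200000 / 197000000 = 0.0263959 s.
BDP = R × t_prop = 15000000000 × 0.0263959 = 395939000 bits.
In packets of 4680 bits: 84600 packets.

84600 packets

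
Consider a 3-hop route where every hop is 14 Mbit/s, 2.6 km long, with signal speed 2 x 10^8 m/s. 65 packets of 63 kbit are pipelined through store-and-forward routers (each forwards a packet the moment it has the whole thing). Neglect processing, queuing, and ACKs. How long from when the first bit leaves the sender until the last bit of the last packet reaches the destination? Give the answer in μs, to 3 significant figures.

Per-hop transmission t_tx = L/R = 63000/14000000 = 4500 μs.
Per-hop propagation t_prop = 2600/200000000 = 13 μs.
Pipeline fill: first packet needs 3·t_tx to clear all hops; remaining 64 packets each add one t_tx.
Total = (3+65-1)·t_tx + 3·t_prop = 67·4500 + 3·13 = 302000 μs.

302000 μs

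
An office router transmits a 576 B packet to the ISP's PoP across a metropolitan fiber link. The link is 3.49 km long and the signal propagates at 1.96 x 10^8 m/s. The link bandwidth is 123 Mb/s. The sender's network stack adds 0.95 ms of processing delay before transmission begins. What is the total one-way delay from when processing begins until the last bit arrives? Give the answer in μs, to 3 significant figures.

L = 576 × 8 = 4608 bits.
Transmission delay = L/R = 4608 / 123000000 = 37.4634 μs.
Propagation delay = d/s = 3490 m / 196000000 m/s = 17.8061 μs.
Plus processing delay 0.95 ms = 950 μs.
Total = 1010 μs.

1010 μs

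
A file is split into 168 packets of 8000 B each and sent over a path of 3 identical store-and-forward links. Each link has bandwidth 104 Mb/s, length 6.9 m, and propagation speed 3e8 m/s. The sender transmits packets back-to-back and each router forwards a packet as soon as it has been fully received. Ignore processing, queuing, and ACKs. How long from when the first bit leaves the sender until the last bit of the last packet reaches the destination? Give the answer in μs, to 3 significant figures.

105000 μs

Per-hop transmission t_tx = L/R = 64000/104000000 = 615.385 μs.
Per-hop propagation t_prop = 6.9/300000000 = 0.023 μs.
Pipeline fill: first packet needs 3·t_tx to clear all hops; remaining 167 packets each add one t_tx.
Total = (3+168-1)·t_tx + 3·t_prop = 170·615.385 + 3·0.023 = 105000 μs.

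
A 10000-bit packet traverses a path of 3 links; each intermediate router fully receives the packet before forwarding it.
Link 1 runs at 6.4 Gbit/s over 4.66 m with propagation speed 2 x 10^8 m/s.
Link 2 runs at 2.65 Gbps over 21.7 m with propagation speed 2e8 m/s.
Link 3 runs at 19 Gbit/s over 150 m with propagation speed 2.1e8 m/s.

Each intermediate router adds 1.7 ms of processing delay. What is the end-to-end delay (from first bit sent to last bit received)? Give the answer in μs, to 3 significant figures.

Transmission delays (L/R per hop): 1.5625, 3.77358, 0.526316 μs; sum = 5.8624 μs.
Propagation delays (d/s per hop): 0.0233, 0.1085, 0.714286 μs; sum = 0.846086 μs.
Processing at 2 router(s): 2 × 1.7 ms = 3400 μs.
End-to-end = 3410 μs.

3410 μs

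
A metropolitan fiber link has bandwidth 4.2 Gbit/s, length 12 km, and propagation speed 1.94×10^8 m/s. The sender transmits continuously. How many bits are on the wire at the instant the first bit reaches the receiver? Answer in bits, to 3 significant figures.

Propagation delay = 12000 / 194000000 = 6.18557e-05 s.
BDP = R × t_prop = 4200000000 × 6.18557e-05 = 259794 bits.

260000 bits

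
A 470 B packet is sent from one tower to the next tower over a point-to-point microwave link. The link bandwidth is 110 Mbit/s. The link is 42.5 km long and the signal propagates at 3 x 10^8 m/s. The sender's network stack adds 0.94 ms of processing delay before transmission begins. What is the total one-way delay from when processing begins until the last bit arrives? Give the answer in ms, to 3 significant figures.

L = 470 × 8 = 3760 bits.
Transmission delay = L/R = 3760 / 110000000 = 0.0341818 ms.
Propagation delay = d/s = 42500 m / 300000000 m/s = 0.141667 ms.
Plus processing delay 0.94 ms = 0.94 ms.
Total = 1.12 ms.

1.12 ms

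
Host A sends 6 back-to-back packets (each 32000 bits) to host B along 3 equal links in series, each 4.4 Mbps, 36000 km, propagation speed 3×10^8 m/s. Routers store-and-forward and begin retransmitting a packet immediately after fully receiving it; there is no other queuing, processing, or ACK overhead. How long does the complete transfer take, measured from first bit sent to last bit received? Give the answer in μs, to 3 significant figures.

Per-hop transmission t_tx = L/R = 32000/4400000 = 7272.73 μs.
Per-hop propagation t_prop = 36000000/300000000 = 120000 μs.
Pipeline fill: first packet needs 3·t_tx to clear all hops; remaining 5 packets each add one t_tx.
Total = (3+6-1)·t_tx + 3·t_prop = 8·7272.73 + 3·120000 = 418000 μs.

418000 μs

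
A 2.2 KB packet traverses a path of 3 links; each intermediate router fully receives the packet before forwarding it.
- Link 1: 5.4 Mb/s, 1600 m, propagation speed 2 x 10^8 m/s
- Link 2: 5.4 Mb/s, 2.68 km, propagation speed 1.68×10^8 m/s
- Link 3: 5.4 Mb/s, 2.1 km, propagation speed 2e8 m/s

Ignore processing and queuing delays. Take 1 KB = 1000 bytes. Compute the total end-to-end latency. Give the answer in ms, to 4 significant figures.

9.812 ms

L = 17600 bits.
Transmission delay per hop = L/R = 17600/5400000 = 3.25926 ms; 3 hops → 9.77778 ms.
Propagation delays (d/s per hop): 0.008, 0.0159524, 0.0105 ms; sum = 0.0344524 ms.
End-to-end = 9.812 ms.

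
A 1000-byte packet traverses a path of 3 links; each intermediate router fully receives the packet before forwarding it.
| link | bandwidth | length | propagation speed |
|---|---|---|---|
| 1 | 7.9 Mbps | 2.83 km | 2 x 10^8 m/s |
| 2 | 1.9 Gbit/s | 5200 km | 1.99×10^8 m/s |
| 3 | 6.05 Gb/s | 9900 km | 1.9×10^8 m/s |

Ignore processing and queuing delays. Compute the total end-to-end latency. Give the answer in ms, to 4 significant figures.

79.27 ms

L = 1000 × 8 = 8000 bits.
Transmission delays (L/R per hop): 1.01266, 0.00421053, 0.00132231 ms; sum = 1.01819 ms.
Propagation delays (d/s per hop): 0.01415, 26.1307, 52.1053 ms; sum = 78.2501 ms.
End-to-end = 79.27 ms.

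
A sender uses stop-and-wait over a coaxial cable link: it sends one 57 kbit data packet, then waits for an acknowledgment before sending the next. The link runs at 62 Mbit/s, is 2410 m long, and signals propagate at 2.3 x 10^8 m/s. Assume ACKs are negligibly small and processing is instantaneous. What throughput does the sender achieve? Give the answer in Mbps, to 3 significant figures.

t_tx = L/R = 57000/62000000 = 0.000919355 s.
t_prop = 2410/2.3e+08 = 1.04783e-05 s; RTT = 2.09565e-05 s.
Cycle = t_tx + RTT = 0.000940311 s.
Throughput = L / cycle = 57000 / 0.000940311 = 60.6 Mbps.

60.6 Mbps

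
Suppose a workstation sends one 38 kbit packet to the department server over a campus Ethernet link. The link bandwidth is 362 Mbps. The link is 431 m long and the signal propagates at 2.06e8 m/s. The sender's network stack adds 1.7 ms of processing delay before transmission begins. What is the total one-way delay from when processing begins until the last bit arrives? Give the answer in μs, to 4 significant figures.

1807 μs

L = 38000 bits.
Transmission delay = L/R = 38000 / 362000000 = 104.972 μs.
Propagation delay = d/s = 431 m / 206000000 m/s = 2.09223 μs.
Plus processing delay 1.7 ms = 1700 μs.
Total = 1807 μs.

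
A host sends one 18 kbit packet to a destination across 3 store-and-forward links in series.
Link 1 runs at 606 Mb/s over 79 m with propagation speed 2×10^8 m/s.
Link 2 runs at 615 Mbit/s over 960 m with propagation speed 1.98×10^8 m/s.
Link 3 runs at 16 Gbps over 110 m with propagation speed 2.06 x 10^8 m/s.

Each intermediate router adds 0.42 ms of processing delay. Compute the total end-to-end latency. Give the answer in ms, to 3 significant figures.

0.906 ms

L = 18000 bits.
Transmission delays (L/R per hop): 0.029703, 0.0292683, 0.001125 ms; sum = 0.0600963 ms.
Propagation delays (d/s per hop): 0.000395, 0.00484848, 0.000533981 ms; sum = 0.00577747 ms.
Processing at 2 router(s): 2 × 0.42 ms = 0.84 ms.
End-to-end = 0.906 ms.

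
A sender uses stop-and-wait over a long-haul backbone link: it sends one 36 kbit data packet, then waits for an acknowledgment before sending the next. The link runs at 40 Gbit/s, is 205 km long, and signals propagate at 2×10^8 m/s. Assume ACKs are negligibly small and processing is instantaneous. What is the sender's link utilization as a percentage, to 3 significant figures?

t_tx = L/R = 36000/40000000000 = 9e-07 s.
t_prop = 205000/200000000 = 0.001025 s; RTT = 0.00205 s.
Cycle = t_tx + RTT = 0.0020509 s.
Utilization = t_tx / cycle = 9e-07/0.0020509 = 0.0439 %.

0.0439 %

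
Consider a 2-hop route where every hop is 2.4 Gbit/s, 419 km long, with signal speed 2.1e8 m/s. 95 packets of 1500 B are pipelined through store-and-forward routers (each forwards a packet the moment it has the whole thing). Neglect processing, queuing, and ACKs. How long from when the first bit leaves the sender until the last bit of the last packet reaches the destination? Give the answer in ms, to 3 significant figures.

4.47 ms

Per-hop transmission t_tx = L/R = 12000/2400000000 = 0.005 ms.
Per-hop propagation t_prop = 419000/210000000 = 1.99524 ms.
Pipeline fill: first packet needs 2·t_tx to clear all hops; remaining 94 packets each add one t_tx.
Total = (2+95-1)·t_tx + 2·t_prop = 96·0.005 + 2·1.99524 = 4.47 ms.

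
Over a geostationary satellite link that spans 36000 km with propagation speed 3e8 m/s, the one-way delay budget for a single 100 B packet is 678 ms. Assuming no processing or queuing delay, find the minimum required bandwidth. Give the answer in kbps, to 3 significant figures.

1.43 kbps

L = 800 bits.
Propagation delay = 36000000 / 300000000 = 120 ms.
Transmission budget = 678 − 120 = 558 ms.
R ≥ L / t_tx = 800 bits / 0.558 s = 1.43 kbps.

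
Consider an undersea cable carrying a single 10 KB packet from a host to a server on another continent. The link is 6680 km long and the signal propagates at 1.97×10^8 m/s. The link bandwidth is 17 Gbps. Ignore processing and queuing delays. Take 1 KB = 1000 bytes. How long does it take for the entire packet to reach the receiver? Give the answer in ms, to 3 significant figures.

33.9 ms

L = 80000 bits.
Transmission delay = L/R = 80000 / 17000000000 = 0.00470588 ms.
Propagation delay = d/s = 6680000 m / 197000000 m/s = 33.9086 ms.
Total = 33.9 ms.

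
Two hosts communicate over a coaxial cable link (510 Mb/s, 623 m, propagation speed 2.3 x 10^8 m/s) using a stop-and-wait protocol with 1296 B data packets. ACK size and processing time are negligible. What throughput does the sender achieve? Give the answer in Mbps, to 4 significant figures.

402.7 Mbps

t_tx = L/R = 10368/510000000 = 2.03294e-05 s.
t_prop = 623/2.3e+08 = 2.7087e-06 s; RTT = 5.41739e-06 s.
Cycle = t_tx + RTT = 2.57468e-05 s.
Throughput = L / cycle = 10368 / 2.57468e-05 = 402.7 Mbps.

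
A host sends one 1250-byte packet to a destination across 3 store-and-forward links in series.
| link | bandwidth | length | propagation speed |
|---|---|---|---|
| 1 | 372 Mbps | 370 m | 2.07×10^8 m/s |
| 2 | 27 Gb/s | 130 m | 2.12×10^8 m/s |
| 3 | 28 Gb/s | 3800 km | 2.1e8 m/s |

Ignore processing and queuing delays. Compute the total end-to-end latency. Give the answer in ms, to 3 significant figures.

L = 1250 × 8 = 10000 bits.
Transmission delays (L/R per hop): 0.0268817, 0.00037037, 0.000357143 ms; sum = 0.0276092 ms.
Propagation delays (d/s per hop): 0.00178744, 0.000613208, 18.0952 ms; sum = 18.0976 ms.
End-to-end = 18.1 ms.

18.1 ms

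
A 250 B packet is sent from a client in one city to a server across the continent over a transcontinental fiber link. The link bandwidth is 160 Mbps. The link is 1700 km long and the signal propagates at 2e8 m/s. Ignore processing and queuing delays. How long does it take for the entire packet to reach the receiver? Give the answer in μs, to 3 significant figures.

L = 250 × 8 = 2000 bits.
Transmission delay = L/R = 2000 / 160000000 = 12.5 μs.
Propagation delay = d/s = 1700000 m / 200000000 m/s = 8500 μs.
Total = 8510 μs.

8510 μs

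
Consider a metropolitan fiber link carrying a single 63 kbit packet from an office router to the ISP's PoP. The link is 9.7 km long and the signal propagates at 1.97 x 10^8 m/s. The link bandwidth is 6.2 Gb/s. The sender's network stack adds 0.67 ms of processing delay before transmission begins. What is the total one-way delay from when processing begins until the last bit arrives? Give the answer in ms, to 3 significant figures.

L = 63000 bits.
Transmission delay = L/R = 63000 / 6200000000 = 0.0101613 ms.
Propagation delay = d/s = 9700 m / 197000000 m/s = 0.0492386 ms.
Plus processing delay 0.67 ms = 0.67 ms.
Total = 0.729 ms.

0.729 ms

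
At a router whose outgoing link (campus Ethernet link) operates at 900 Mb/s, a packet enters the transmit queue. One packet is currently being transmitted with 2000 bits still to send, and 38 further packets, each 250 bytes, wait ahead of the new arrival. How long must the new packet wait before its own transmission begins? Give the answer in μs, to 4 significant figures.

86.67 μs

Each queued packet: L/R = 2000/900000000 = 2.22222 μs.
38 queued → 84.4444 μs.
Plus remaining 2000 bits of current packet: 2.22222 μs.
Queuing delay = 86.67 μs.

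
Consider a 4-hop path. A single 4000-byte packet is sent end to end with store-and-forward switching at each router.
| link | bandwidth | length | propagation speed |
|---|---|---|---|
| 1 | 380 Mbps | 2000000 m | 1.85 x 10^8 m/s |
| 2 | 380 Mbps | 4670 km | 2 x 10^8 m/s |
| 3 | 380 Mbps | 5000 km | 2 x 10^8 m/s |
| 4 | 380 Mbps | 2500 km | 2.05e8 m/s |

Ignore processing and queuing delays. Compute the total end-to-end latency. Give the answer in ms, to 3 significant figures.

71.7 ms

L = 4000 × 8 = 32000 bits.
Transmission delay per hop = L/R = 32000/380000000 = 0.0842105 ms; 4 hops → 0.336842 ms.
Propagation delays (d/s per hop): 10.8108, 23.35, 25, 12.1951 ms; sum = 71.3559 ms.
End-to-end = 71.7 ms.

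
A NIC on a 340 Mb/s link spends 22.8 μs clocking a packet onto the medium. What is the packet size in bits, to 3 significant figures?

7750 bits

L = R × t_tx = 340000000 b/s × 2.28e-05 s = 7752 bits.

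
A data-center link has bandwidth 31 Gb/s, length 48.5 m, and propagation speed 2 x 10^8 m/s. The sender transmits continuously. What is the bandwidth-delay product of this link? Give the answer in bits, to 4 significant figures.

7518 bits

Propagation delay = 48.5 / 200000000 = 2.425e-07 s.
BDP = R × t_prop = 31000000000 × 2.425e-07 = 7517.5 bits.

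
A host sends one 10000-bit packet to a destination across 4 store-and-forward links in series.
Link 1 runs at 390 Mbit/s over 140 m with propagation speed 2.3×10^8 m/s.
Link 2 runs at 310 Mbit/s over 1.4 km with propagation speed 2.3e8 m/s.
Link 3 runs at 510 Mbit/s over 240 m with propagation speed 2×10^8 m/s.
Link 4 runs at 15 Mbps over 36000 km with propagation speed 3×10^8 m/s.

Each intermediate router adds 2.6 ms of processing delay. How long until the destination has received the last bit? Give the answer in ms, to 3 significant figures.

Transmission delays (L/R per hop): 0.025641, 0.0322581, 0.0196078, 0.666667 ms; sum = 0.744174 ms.
Propagation delays (d/s per hop): 0.000608696, 0.00608696, 0.0012, 120 ms; sum = 120.008 ms.
Processing at 3 router(s): 3 × 2.6 ms = 7.8 ms.
End-to-end = 129 ms.

129 ms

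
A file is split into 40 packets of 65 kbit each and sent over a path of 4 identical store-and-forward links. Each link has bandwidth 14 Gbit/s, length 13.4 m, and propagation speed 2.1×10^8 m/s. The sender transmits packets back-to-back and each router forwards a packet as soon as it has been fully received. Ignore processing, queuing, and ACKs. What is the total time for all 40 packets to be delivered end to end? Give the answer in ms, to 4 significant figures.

Per-hop transmission t_tx = L/R = 65000/14000000000 = 0.00464286 ms.
Per-hop propagation t_prop = 13.4/210000000 = 6.38095e-05 ms.
Pipeline fill: first packet needs 4·t_tx to clear all hops; remaining 39 packets each add one t_tx.
Total = (4+40-1)·t_tx + 4·t_prop = 43·0.00464286 + 4·6.38095e-05 = 0.1999 ms.

0.1999 ms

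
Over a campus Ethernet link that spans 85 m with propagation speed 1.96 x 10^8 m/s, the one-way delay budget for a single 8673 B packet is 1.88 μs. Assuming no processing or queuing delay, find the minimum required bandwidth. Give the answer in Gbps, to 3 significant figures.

48.0 Gbps

L = 69384 bits.
Propagation delay = 85 / 196000000 = 0.433673 μs.
Transmission budget = 1.88 − 0.433673 = 1.44633 μs.
R ≥ L / t_tx = 69384 bits / 1.44633e-06 s = 48.0 Gbps.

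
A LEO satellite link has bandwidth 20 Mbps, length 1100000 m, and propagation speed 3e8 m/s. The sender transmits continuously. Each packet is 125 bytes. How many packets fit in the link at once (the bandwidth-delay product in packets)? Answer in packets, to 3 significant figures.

73.3 packets

Propagation delay = 1100000 / 300000000 = 0.00366667 s.
BDP = R × t_prop = 20000000 × 0.00366667 = 73333.3 bits.
In packets of 1000 bits: 73.3 packets.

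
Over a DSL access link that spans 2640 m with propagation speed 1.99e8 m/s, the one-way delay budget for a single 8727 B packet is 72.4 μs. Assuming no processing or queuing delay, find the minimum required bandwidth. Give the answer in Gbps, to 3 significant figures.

1.18 Gbps

L = 69816 bits.
Propagation delay = 2640 / 199000000 = 13.2663 μs.
Transmission budget = 72.4 − 13.2663 = 59.1337 μs.
R ≥ L / t_tx = 69816 bits / 5.91337e-05 s = 1.18 Gbps.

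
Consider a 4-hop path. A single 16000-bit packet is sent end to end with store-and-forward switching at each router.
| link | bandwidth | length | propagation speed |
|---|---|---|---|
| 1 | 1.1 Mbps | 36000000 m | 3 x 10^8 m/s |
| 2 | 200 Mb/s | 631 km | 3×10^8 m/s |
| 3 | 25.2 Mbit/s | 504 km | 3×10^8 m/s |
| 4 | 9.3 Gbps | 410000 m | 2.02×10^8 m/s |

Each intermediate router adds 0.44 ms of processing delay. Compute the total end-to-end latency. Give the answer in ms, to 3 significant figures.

Transmission delays (L/R per hop): 14.5455, 0.08, 0.634921, 0.00172043 ms; sum = 15.2621 ms.
Propagation delays (d/s per hop): 120, 2.10333, 1.68, 2.0297 ms; sum = 125.813 ms.
Processing at 3 router(s): 3 × 0.44 ms = 1.32 ms.
End-to-end = 142 ms.

142 ms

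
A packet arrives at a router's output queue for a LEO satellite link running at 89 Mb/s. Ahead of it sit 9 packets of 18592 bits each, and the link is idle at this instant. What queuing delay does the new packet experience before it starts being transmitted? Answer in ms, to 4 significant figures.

1.880 ms

Each queued packet: L/R = 18592/89000000 = 0.208899 ms.
9 queued → 1.88009 ms.
Queuing delay = 1.880 ms.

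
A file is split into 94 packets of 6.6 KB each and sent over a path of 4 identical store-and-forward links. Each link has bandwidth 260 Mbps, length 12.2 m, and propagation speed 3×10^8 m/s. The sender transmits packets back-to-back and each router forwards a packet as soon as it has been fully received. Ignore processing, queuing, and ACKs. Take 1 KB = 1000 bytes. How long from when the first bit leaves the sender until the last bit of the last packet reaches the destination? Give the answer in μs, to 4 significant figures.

19700 μs

Per-hop transmission t_tx = L/R = 52800/260000000 = 203.077 μs.
Per-hop propagation t_prop = 12.2/300000000 = 0.0406667 μs.
Pipeline fill: first packet needs 4·t_tx to clear all hops; remaining 93 packets each add one t_tx.
Total = (4+94-1)·t_tx + 4·t_prop = 97·203.077 + 4·0.0406667 = 19700 μs.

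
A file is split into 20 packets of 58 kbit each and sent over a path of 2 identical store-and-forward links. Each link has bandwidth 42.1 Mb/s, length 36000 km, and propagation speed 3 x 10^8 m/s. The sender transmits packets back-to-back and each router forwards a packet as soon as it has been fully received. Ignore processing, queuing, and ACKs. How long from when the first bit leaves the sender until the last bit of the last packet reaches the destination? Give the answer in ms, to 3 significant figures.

Per-hop transmission t_tx = L/R = 58000/42100000 = 1.37767 ms.
Per-hop propagation t_prop = 36000000/300000000 = 120 ms.
Pipeline fill: first packet needs 2·t_tx to clear all hops; remaining 19 packets each add one t_tx.
Total = (2+20-1)·t_tx + 2·t_prop = 21·1.37767 + 2·120 = 269 ms.

269 ms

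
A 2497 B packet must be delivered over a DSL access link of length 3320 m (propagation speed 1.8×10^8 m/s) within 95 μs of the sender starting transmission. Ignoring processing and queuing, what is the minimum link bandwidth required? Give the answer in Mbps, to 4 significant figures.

L = 19976 bits.
Propagation delay = 3320 / 180000000 = 18.4444 μs.
Transmission budget = 95 − 18.4444 = 76.5556 μs.
R ≥ L / t_tx = 19976 bits / 7.65556e-05 s = 260.9 Mbps.

260.9 Mbps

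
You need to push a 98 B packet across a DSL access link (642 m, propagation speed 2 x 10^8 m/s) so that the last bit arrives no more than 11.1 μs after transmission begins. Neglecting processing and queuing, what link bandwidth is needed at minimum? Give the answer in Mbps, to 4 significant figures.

L = 784 bits.
Propagation delay = 642 / 200000000 = 3.21 μs.
Transmission budget = 11.1 − 3.21 = 7.89 μs.
R ≥ L / t_tx = 784 bits / 7.89e-06 s = 99.37 Mbps.

99.37 Mbps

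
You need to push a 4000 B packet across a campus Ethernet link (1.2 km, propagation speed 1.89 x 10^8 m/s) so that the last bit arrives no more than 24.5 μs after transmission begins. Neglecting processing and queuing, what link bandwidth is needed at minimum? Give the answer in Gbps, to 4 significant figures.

1.763 Gbps

L = 32000 bits.
Propagation delay = 1200 / 189000000 = 6.34921 μs.
Transmission budget = 24.5 − 6.34921 = 18.1508 μs.
R ≥ L / t_tx = 32000 bits / 1.81508e-05 s = 1.763 Gbps.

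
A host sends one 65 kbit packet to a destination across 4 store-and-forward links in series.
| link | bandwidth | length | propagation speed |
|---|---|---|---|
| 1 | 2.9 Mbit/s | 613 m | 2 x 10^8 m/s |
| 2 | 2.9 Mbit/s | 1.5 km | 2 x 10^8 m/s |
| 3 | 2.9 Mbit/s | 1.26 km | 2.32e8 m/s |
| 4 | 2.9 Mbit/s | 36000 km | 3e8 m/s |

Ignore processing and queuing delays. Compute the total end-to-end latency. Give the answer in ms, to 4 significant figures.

209.7 ms

L = 65000 bits.
Transmission delay per hop = L/R = 65000/2900000 = 22.4138 ms; 4 hops → 89.6552 ms.
Propagation delays (d/s per hop): 0.003065, 0.0075, 0.00543103, 120 ms; sum = 120.016 ms.
End-to-end = 209.7 ms.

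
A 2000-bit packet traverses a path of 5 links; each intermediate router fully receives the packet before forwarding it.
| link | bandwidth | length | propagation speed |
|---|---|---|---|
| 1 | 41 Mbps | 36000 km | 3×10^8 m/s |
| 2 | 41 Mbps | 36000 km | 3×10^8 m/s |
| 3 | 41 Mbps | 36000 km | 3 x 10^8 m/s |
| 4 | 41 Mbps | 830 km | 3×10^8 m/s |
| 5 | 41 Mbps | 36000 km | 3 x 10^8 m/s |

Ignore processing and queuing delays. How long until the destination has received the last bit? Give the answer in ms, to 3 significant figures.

Transmission delay per hop = L/R = 2000/41000000 = 0.0487805 ms; 5 hops → 0.243902 ms.
Propagation delays (d/s per hop): 120, 120, 120, 2.76667, 120 ms; sum = 482.767 ms.
End-to-end = 483 ms.

483 ms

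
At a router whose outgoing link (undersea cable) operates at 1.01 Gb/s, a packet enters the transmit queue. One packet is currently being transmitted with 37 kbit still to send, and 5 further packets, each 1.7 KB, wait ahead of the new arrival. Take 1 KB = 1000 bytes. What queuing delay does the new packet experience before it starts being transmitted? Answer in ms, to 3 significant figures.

0.104 ms

Each queued packet: L/R = 13600/1010000000 = 0.0134653 ms.
5 queued → 0.0673267 ms.
Plus remaining 37000 bits of current packet: 0.0366337 ms.
Queuing delay = 0.104 ms.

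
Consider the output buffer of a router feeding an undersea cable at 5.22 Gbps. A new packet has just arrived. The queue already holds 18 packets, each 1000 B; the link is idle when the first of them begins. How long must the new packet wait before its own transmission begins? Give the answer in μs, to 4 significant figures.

Each queued packet: L/R = 8000/5220000000 = 1.53257 μs.
18 queued → 27.5862 μs.
Queuing delay = 27.59 μs.

27.59 μs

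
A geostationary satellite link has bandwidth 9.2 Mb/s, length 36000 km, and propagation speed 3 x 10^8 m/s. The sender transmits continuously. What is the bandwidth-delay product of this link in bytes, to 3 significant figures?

Propagation delay = 36000000 / 300000000 = 0.12 s.
BDP = R × t_prop = 9200000 × 0.12 = 1104000 bits.
In bytes: 1104000/8 = 138000 bytes.

138000 bytes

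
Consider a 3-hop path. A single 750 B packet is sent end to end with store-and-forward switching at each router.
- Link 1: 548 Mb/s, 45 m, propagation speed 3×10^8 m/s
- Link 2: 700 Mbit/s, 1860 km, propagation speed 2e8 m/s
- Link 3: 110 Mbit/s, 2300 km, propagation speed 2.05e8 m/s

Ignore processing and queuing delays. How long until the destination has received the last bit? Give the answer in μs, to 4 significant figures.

L = 750 × 8 = 6000 bits.
Transmission delays (L/R per hop): 10.9489, 8.57143, 54.5455 μs; sum = 74.0658 μs.
Propagation delays (d/s per hop): 0.15, 9300, 11219.5 μs; sum = 20519.7 μs.
End-to-end = 20590 μs.

20590 μs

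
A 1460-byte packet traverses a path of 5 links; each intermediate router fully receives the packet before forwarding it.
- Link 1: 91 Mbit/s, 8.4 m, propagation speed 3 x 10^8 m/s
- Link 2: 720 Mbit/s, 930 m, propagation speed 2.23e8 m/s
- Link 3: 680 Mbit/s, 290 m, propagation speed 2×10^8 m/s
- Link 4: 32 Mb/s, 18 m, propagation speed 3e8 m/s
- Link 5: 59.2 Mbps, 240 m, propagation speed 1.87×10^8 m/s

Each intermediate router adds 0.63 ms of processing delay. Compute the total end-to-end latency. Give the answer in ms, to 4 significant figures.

3.251 ms

L = 1460 × 8 = 11680 bits.
Transmission delays (L/R per hop): 0.128352, 0.0162222, 0.0171765, 0.365, 0.197297 ms; sum = 0.724048 ms.
Propagation delays (d/s per hop): 2.8e-05, 0.0041704, 0.00145, 6e-05, 0.00128342 ms; sum = 0.00699183 ms.
Processing at 4 router(s): 4 × 0.63 ms = 2.52 ms.
End-to-end = 3.251 ms.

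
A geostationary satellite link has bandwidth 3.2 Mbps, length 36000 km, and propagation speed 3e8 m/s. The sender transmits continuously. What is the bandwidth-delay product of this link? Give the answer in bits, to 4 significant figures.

384000 bits

Propagation delay = 36000000 / 300000000 = 0.12 s.
BDP = R × t_prop = 3200000 × 0.12 = 384000 bits.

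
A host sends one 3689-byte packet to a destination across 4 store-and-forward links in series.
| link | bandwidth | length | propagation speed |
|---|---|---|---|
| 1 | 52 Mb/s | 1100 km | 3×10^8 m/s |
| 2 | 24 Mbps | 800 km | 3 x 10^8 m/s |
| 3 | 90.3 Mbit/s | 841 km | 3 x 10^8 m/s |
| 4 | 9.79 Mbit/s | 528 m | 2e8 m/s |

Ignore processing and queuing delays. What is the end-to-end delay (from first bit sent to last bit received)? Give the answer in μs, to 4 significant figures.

L = 3689 × 8 = 29512 bits.
Transmission delays (L/R per hop): 567.538, 1229.67, 326.822, 3014.5 μs; sum = 5138.53 μs.
Propagation delays (d/s per hop): 3666.67, 2666.67, 2803.33, 2.64 μs; sum = 9139.31 μs.
End-to-end = 14280 μs.

14280 μs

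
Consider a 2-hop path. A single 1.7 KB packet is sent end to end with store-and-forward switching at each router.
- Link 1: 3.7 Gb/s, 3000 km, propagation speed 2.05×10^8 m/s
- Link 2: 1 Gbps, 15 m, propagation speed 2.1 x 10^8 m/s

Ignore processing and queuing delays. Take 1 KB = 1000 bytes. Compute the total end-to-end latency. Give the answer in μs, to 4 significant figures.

L = 13600 bits.
Transmission delays (L/R per hop): 3.67568, 13.6 μs; sum = 17.2757 μs.
Propagation delays (d/s per hop): 14634.1, 0.0714286 μs; sum = 14634.2 μs.
End-to-end = 14650 μs.

14650 μs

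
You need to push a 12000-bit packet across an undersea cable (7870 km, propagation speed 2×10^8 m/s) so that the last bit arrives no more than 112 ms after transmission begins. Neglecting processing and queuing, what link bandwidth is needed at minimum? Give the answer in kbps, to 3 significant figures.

165 kbps

Propagation delay = 7870000 / 200000000 = 39.35 ms.
Transmission budget = 112 − 39.35 = 72.65 ms.
R ≥ L / t_tx = 12000 bits / 0.07265 s = 165 kbps.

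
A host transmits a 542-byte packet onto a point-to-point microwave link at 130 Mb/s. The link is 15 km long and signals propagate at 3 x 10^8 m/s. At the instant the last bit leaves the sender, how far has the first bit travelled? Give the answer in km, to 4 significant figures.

t_tx = L/R = 4336/130000000 = 3.33538e-05 s.
Distance = s × t_tx = 300000000 × 3.33538e-05 = 10.01 km.

10.01 km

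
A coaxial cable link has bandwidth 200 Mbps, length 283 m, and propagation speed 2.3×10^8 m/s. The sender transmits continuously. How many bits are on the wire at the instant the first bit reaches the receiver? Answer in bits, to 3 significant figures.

Propagation delay = 283 / 2.3e+08 = 1.23043e-06 s.
BDP = R × t_prop = 200000000 × 1.23043e-06 = 246.087 bits.

246 bits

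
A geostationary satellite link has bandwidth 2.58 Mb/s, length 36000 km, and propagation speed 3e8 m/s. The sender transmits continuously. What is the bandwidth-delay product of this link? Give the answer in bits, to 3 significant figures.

Propagation delay = 36000000 / 300000000 = 0.12 s.
BDP = R × t_prop = 2580000 × 0.12 = 309600 bits.

310000 bits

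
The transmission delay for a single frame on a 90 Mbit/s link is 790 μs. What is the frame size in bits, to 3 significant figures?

71100 bits

L = R × t_tx = 90000000 b/s × 0.00079 s = 71100 bits.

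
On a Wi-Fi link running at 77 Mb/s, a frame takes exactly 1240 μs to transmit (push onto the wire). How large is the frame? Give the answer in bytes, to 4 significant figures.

11940 bytes

L = R × t_tx = 77000000 b/s × 0.00124 s = 95480 bits.
In bytes: 95480 / 8 = 11940 bytes.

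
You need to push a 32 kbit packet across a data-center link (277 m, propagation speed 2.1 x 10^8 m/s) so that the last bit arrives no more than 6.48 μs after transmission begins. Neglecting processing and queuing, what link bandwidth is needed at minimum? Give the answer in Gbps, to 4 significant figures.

6.200 Gbps

Propagation delay = 277 / 210000000 = 1.31905 μs.
Transmission budget = 6.48 − 1.31905 = 5.16095 μs.
R ≥ L / t_tx = 32000 bits / 5.16095e-06 s = 6.200 Gbps.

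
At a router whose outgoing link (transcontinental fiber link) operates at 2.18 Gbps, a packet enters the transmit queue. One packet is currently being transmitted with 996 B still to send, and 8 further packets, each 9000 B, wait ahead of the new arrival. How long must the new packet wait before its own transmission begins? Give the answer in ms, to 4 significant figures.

0.2679 ms

Each queued packet: L/R = 72000/2180000000 = 0.0330275 ms.
8 queued → 0.26422 ms.
Plus remaining 7968 bits of current packet: 0.00365505 ms.
Queuing delay = 0.2679 ms.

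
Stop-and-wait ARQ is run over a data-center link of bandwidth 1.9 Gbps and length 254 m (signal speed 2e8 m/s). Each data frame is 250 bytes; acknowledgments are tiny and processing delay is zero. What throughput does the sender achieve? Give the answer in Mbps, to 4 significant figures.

556.7 Mbps

t_tx = L/R = 2000/1900000000 = 1.05263e-06 s.
t_prop = 254/200000000 = 1.27e-06 s; RTT = 2.54e-06 s.
Cycle = t_tx + RTT = 3.59263e-06 s.
Throughput = L / cycle = 2000 / 3.59263e-06 = 556.7 Mbps.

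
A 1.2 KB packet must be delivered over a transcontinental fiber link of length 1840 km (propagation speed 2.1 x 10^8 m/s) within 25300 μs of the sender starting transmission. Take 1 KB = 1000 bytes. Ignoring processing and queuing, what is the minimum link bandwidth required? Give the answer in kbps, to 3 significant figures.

580 kbps

L = 9600 bits.
Propagation delay = 1840000 / 210000000 = 8761.9 μs.
Transmission budget = 25300 − 8761.9 = 16538.1 μs.
R ≥ L / t_tx = 9600 bits / 0.0165381 s = 580 kbps.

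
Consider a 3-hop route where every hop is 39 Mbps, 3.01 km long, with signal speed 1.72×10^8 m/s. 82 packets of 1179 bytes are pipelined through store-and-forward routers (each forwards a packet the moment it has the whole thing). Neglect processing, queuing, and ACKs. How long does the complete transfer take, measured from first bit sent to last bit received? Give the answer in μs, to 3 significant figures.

Per-hop transmission t_tx = L/R = 9432/39000000 = 241.846 μs.
Per-hop propagation t_prop = 3010/172000000 = 17.5 μs.
Pipeline fill: first packet needs 3·t_tx to clear all hops; remaining 81 packets each add one t_tx.
Total = (3+82-1)·t_tx + 3·t_prop = 84·241.846 + 3·17.5 = 20400 μs.

20400 μs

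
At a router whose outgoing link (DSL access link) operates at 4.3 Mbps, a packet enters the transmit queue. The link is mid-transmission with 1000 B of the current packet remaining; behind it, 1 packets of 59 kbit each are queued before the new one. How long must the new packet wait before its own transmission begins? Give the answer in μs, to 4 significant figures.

Each queued packet: L/R = 59000/4300000 = 13720.9 μs.
1 queued → 13720.9 μs.
Plus remaining 8000 bits of current packet: 1860.47 μs.
Queuing delay = 15580 μs.

15580 μs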